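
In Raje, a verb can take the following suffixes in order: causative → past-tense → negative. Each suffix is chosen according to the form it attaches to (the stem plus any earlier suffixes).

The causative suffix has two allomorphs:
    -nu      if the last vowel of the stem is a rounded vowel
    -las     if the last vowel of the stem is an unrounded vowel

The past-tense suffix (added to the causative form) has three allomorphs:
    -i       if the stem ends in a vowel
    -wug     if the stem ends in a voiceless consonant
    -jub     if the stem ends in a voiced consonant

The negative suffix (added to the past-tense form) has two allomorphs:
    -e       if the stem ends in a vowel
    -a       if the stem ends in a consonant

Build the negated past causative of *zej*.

zejlaswuga

*zej* — last vowel /e/ (an unrounded vowel) → -las → *zejlas*.
The final sound of the causative form *zejlas* is /s/, which is a voiceless consonant, so the past-tense suffix is -wug, giving *zejlaswug*.
Since the final sound of the past-tense form *zejlaswug* is /g/ (a consonant), it takes -a, giving *zejlaswuga*.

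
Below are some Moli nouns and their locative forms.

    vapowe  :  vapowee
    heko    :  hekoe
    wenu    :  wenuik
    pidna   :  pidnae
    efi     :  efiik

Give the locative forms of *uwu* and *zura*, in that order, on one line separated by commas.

uwuik, zurae

The alternation tracks the last vowel of the stem — -ik when the last vowel of the stem is a high vowel (*wenu*, *efi*); -e when the last vowel of the stem is a non-high vowel (*vapowe*, *heko*, *pidna*).
Since the last vowel of *uwu* is /u/ (a high vowel), it takes -ik, giving *uwuik*.
Since the last vowel of *zura* is /a/ (a non-high vowel), it takes -e, giving *zurae*.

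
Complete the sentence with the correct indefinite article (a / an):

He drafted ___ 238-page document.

a

The indefinite article is chosen by the initial *sound* of the following word, not its spelling.
The number *238* is spoken "two hundred …", beginning with /tuː/ — a consonant sound.
So the article is *a*: He drafted a 238-page document.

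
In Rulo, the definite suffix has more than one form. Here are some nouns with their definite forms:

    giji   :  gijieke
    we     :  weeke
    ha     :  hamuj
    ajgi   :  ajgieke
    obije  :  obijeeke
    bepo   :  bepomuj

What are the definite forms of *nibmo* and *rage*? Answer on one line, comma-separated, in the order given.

The pattern is front/back vowel harmony: -eke when the last vowel of the stem is a front vowel (*giji*, *we*, *ajgi*, *obije*); -muj when the last vowel of the stem is a back vowel (*ha*, *bepo*).
*nibmo*: last vowel = /o/, a back vowel → -muj → *nibmomuj*.
*rage*: last vowel = /e/, a front vowel → -eke → *rageeke*.

nibmomuj, rageeke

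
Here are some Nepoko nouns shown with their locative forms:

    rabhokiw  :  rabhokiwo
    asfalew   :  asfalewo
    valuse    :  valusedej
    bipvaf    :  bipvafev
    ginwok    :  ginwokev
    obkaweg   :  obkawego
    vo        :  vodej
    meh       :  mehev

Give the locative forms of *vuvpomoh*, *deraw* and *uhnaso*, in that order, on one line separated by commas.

Looking at the final sound of each stem: -ev when the stem ends in a voiceless consonant (*bipvaf*, *ginwok*, *meh*); -o when the stem ends in a voiced consonant (*rabhokiw*, *asfalew*, *obkaweg*); -dej when the stem ends in a vowel (*valuse*, *vo*).
*vuvpomoh* — final sound /h/ (a voiceless consonant) → -ev → *vuvpomohev*.
*deraw* — final sound /w/ (a voiced consonant) → -o → *derawo*.
*uhnaso*: final sound = /o/, a vowel → -dej → *uhnasodej*.

vuvpomohev, derawo, uhnasodej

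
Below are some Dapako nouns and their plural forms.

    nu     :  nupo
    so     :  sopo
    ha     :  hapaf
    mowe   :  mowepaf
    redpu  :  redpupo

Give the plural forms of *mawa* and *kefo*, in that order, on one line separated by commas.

The pattern is rounding harmony: -po when the last vowel of the stem is a rounded vowel (*nu*, *so*, *redpu*); -paf when the last vowel of the stem is an unrounded vowel (*ha*, *mowe*).
*mawa*: last vowel = /a/, an unrounded vowel → -paf → *mawapaf*.
*kefo* — last vowel /o/ (a rounded vowel) → -po → *kefopo*.

mawapaf, kefopo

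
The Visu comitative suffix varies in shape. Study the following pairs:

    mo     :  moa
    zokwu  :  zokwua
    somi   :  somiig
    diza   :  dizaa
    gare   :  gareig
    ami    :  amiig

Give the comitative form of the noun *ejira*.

The pattern is front/back vowel harmony: -ig when the last vowel of the stem is a front vowel (*somi*, *gare*, *ami*); -a when the last vowel of the stem is a back vowel (*mo*, *zokwu*, *diza*).
Since the last vowel of *ejira* is /a/ (a back vowel), it takes -a, giving *ejiraa*.

ejiraa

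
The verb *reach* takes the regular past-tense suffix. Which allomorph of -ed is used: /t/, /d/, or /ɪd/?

/t/

The stem *reach* ends in a voiceless consonant other than /t/.
The -ed suffix is realized as /ɪd/ after /t, d/; as /t/ after other voiceless consonants; and as /d/ after other voiced sounds.
So -ed on *reach* is pronounced /t/.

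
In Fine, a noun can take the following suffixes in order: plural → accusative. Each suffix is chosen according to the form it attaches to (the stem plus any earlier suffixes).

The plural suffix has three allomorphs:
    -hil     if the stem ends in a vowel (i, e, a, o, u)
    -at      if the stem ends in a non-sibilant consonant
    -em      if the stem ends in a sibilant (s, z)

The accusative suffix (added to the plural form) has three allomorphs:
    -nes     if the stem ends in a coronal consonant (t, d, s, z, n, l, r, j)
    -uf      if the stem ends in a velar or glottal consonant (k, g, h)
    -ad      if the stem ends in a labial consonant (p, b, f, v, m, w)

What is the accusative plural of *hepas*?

Since the final sound of *hepas* is /s/ (a sibilant), it takes -em, giving *hepasem*.
The final consonant of the plural form *hepasem* is /m/, which is labial, so the accusative suffix is -ad, giving *hepasemad*.

hepasemad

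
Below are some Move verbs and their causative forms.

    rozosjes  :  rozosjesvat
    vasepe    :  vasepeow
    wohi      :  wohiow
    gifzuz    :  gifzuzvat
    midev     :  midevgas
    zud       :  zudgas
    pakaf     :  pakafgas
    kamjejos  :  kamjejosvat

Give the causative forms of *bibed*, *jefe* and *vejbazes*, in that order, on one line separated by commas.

The alternation tracks the final sound of the stem — -vat when the stem ends in a sibilant (*rozosjes*, *gifzuz*, *kamjejos*); -gas when the stem ends in a non-sibilant consonant (*midev*, *zud*, *pakaf*); -ow when the stem ends in a vowel (*vasepe*, *wohi*).
Since the final sound of *bibed* is /d/ (a non-sibilant consonant), it takes -gas, giving *bibedgas*.
*jefe* — final sound /e/ (a vowel) → -ow → *jefeow*.
Since the final sound of *vejbazes* is /s/ (a sibilant), it takes -vat, giving *vejbazesvat*.

bibedgas, jefeow, vejbazesvat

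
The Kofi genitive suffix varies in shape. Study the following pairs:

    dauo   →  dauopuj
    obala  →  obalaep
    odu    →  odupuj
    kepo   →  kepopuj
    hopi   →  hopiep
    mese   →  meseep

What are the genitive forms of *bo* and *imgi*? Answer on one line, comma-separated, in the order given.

bopuj, imgiep

The suffix is conditioned by the last vowel: -puj when the last vowel of the stem is a rounded vowel (*dauo*, *odu*, *kepo*); -ep when the last vowel of the stem is an unrounded vowel (*obala*, *hopi*, *mese*).
*bo* — last vowel /o/ (a rounded vowel) → -puj → *bopuj*.
Since the last vowel of *imgi* is /i/ (an unrounded vowel), it takes -ep, giving *imgiep*.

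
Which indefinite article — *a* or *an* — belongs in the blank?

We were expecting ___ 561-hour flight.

The indefinite article is chosen by the initial *sound* of the following word, not its spelling.
The number *561* is spoken "five hundred …", beginning with /faɪv/ — a consonant sound.
So the article is *a*: We were expecting a 561-hour flight.

a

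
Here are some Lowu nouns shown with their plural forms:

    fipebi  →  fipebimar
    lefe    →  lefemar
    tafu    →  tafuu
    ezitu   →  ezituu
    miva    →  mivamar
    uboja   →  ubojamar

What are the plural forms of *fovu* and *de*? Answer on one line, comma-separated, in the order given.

fovuu, demar

Looking at the last vowel of each stem: -u when the last vowel of the stem is a rounded vowel (*tafu*, *ezitu*); -mar when the last vowel of the stem is an unrounded vowel (*fipebi*, *lefe*, *miva*, *uboja*).
The last vowel of *fovu* is /u/, which is a rounded vowel, so the suffix is -u, giving *fovuu*.
*de*: last vowel = /e/, an unrounded vowel → -mar → *demar*.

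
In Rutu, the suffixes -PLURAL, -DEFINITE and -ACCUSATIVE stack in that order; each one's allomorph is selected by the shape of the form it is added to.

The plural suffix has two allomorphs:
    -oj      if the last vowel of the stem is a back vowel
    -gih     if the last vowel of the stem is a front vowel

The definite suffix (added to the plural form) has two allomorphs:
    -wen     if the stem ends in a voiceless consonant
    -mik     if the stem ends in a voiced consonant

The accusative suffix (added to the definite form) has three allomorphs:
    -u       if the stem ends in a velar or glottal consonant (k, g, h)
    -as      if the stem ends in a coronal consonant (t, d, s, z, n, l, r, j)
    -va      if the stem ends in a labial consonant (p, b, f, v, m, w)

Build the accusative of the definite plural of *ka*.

*ka* — last vowel /a/ (a back vowel) → -oj → *kaoj*.
The plural form *kaoj*: final consonant = /j/, voiced → -mik → *kaojmik*.
Since the final consonant of the definite form *kaojmik* is /k/ (velar/glottal), it takes -u, giving *kaojmiku*.

kaojmiku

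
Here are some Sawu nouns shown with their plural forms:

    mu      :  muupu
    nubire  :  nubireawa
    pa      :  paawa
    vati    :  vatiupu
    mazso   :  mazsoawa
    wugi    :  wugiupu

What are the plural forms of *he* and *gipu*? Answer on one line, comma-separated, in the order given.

heawa, gipuupu

Looking at the last vowel of each stem: -upu when the last vowel of the stem is a high vowel (*mu*, *vati*, *wugi*); -awa when the last vowel of the stem is a non-high vowel (*nubire*, *pa*, *mazso*).
*he* — last vowel /e/ (a non-high vowel) → -awa → *heawa*.
Since the last vowel of *gipu* is /u/ (a high vowel), it takes -upu, giving *gipuupu*.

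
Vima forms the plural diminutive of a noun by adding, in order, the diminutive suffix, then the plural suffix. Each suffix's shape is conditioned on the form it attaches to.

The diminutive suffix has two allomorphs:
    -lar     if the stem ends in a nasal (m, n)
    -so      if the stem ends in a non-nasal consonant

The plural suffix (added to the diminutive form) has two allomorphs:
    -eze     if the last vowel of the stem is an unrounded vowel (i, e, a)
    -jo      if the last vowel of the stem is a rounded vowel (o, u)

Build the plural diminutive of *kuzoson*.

Since the final consonant of *kuzoson* is /n/ (a nasal), it takes -lar, giving *kuzosonlar*.
The diminutive form *kuzosonlar* — last vowel /a/ (an unrounded vowel) → -eze → *kuzosonlareze*.

kuzosonlareze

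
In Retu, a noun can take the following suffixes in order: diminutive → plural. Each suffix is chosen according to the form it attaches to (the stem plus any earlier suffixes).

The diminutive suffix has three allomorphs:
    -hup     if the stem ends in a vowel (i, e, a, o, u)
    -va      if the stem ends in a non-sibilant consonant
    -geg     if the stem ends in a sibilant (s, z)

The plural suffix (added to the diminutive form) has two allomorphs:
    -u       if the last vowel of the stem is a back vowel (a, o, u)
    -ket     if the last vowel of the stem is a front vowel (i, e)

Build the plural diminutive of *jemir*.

Since the final sound of *jemir* is /r/ (a non-sibilant consonant), it takes -va, giving *jemirva*.
Since the last vowel of the diminutive form *jemirva* is /a/ (a back vowel), it takes -u, giving *jemirvau*.

jemirvau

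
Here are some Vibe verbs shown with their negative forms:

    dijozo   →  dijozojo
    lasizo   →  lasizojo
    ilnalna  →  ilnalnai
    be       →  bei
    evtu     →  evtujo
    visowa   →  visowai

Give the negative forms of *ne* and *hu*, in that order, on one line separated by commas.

The suffix is conditioned by the last vowel: -jo when the last vowel of the stem is a rounded vowel (*dijozo*, *lasizo*, *evtu*); -i when the last vowel of the stem is an unrounded vowel (*ilnalna*, *be*, *visowa*).
*ne* — last vowel /e/ (an unrounded vowel) → -i → *nei*.
*hu*: last vowel = /u/, a rounded vowel → -jo → *hujo*.

nei, hujo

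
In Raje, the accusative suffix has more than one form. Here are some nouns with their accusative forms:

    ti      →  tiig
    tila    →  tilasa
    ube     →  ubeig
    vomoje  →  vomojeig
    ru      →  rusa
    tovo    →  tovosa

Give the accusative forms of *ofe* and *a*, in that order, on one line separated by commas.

The suffix is conditioned by the last vowel: -ig when the last vowel of the stem is a front vowel (*ti*, *ube*, *vomoje*); -sa when the last vowel of the stem is a back vowel (*tila*, *ru*, *tovo*).
*ofe*: last vowel = /e/, a front vowel → -ig → *ofeig*.
Since the last vowel of *a* is /a/ (a back vowel), it takes -sa, giving *asa*.

ofeig, asa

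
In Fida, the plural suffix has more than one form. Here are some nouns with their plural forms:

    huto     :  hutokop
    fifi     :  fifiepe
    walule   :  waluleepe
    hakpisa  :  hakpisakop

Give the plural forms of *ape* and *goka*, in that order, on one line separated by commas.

apeepe, gokakop

Looking at the last vowel of each stem: -epe when the last vowel of the stem is a front vowel (*fifi*, *walule*); -kop when the last vowel of the stem is a back vowel (*huto*, *hakpisa*).
Since the last vowel of *ape* is /e/ (a front vowel), it takes -epe, giving *apeepe*.
The last vowel of *goka* is /a/, which is a back vowel, so the suffix is -kop, giving *gokakop*.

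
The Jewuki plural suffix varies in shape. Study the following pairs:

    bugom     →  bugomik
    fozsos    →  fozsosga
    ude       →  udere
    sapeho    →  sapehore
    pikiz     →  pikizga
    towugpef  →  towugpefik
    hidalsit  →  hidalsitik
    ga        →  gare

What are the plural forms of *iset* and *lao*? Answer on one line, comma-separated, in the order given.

Looking at the final sound of each stem: -ga when the stem ends in a sibilant (*fozsos*, *pikiz*); -ik when the stem ends in a non-sibilant consonant (*bugom*, *towugpef*, *hidalsit*); -re when the stem ends in a vowel (*ude*, *sapeho*, *ga*).
*iset* — final sound /t/ (a non-sibilant consonant) → -ik → *isetik*.
*lao*: final sound = /o/, a vowel → -re → *laore*.

isetik, laore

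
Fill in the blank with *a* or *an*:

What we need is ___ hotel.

a

The indefinite article is chosen by the initial *sound* of the following word, not its spelling.
*hotel* begins with the sound /h/ (h is pronounced) — a consonant sound.
So the article is *a*: What we need is a hotel.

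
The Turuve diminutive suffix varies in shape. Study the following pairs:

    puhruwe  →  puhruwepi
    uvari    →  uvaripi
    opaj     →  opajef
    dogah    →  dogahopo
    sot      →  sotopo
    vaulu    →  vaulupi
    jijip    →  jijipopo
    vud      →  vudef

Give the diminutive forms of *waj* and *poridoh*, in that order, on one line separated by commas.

The pattern is voicing of the final sound: -opo when the stem ends in a voiceless consonant (*dogah*, *sot*, *jijip*); -ef when the stem ends in a voiced consonant (*opaj*, *vud*); -pi when the stem ends in a vowel (*puhruwe*, *uvari*, *vaulu*).
The final sound of *waj* is /j/, which is a voiced consonant, so the suffix is -ef, giving *wajef*.
Since the final sound of *poridoh* is /h/ (a voiceless consonant), it takes -opo, giving *poridohopo*.

wajef, poridohopo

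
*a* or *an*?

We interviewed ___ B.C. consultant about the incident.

a

The indefinite article is chosen by the initial *sound* of the following word, not its spelling.
The initialism *B.C.* is read letter by letter; the first letter, B, is pronounced /biː/, which begins with a consonant sound.
So the article is *a*: We interviewed a B.C. consultant about the incident.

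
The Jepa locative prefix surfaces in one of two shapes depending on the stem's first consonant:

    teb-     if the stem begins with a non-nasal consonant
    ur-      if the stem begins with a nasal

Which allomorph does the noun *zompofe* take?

teb-

*zompofe*: first consonant = /z/, non-nasal → teb-.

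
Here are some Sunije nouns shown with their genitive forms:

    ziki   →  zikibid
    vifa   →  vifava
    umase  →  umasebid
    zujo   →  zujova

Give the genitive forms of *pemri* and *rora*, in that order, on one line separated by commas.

pemribid, rorava

The pattern is front/back vowel harmony: -bid when the last vowel of the stem is a front vowel (*ziki*, *umase*); -va when the last vowel of the stem is a back vowel (*vifa*, *zujo*).
Since the last vowel of *pemri* is /i/ (a front vowel), it takes -bid, giving *pemribid*.
Since the last vowel of *rora* is /a/ (a back vowel), it takes -va, giving *rorava*.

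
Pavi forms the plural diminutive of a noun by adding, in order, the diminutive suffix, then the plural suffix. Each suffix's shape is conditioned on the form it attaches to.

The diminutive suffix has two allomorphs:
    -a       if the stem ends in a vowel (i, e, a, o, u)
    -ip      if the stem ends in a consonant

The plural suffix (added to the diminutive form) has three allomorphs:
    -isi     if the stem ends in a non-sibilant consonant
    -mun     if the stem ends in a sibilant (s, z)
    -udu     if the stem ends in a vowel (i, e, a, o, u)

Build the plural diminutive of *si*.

Since the final sound of *si* is /i/ (a vowel), it takes -a, giving *sia*.
The diminutive form *sia*: final sound = /a/, a vowel → -udu → *siaudu*.

siaudu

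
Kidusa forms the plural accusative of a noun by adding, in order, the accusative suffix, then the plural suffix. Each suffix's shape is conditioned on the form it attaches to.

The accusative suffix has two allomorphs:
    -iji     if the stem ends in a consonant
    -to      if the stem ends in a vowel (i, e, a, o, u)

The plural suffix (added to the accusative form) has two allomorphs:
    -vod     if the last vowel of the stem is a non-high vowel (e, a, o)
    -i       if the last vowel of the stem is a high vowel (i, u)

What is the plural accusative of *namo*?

Since the final sound of *namo* is /o/ (a vowel), it takes -to, giving *namoto*.
The accusative form *namoto* — last vowel /o/ (a non-high vowel) → -vod → *namotovod*.

namotovod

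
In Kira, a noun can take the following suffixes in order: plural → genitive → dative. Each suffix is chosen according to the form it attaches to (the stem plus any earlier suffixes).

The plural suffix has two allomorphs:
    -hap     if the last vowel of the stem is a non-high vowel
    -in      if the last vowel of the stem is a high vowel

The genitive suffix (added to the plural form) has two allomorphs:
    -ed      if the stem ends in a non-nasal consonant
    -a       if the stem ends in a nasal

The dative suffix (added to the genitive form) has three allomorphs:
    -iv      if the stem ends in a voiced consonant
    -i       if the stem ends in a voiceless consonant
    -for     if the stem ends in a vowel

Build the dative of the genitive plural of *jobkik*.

jobkikinafor

The last vowel of *jobkik* is /i/, which is a high vowel, so the plural suffix is -in, giving *jobkikin*.
The final consonant of the plural form *jobkikin* is /n/, which is a nasal, so the genitive suffix is -a, giving *jobkikina*.
The genitive form *jobkikina* — final sound /a/ (a vowel) → -for → *jobkikinafor*.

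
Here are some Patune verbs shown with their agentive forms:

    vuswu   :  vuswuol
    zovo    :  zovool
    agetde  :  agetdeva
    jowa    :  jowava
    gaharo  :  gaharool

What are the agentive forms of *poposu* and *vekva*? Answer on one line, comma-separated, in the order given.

poposuol, vekvava

Looking at the last vowel of each stem: -ol when the last vowel of the stem is a rounded vowel (*vuswu*, *zovo*, *gaharo*); -va when the last vowel of the stem is an unrounded vowel (*agetde*, *jowa*).
*poposu*: last vowel = /u/, a rounded vowel → -ol → *poposuol*.
The last vowel of *vekva* is /a/, which is an unrounded vowel, so the suffix is -va, giving *vekvava*.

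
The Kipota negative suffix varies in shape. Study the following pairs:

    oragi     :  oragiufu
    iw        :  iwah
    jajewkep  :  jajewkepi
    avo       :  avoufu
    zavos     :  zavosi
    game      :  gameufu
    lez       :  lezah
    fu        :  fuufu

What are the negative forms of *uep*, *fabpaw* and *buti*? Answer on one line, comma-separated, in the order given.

uepi, fabpawah, butiufu

Looking at the final sound of each stem: -i when the stem ends in a voiceless consonant (*jajewkep*, *zavos*); -ah when the stem ends in a voiced consonant (*iw*, *lez*); -ufu when the stem ends in a vowel (*oragi*, *avo*, *game*, *fu*).
The final sound of *uep* is /p/, which is a voiceless consonant, so the suffix is -i, giving *uepi*.
The final sound of *fabpaw* is /w/, which is a voiced consonant, so the suffix is -ah, giving *fabpawah*.
*buti* — final sound /i/ (a vowel) → -ufu → *butiufu*.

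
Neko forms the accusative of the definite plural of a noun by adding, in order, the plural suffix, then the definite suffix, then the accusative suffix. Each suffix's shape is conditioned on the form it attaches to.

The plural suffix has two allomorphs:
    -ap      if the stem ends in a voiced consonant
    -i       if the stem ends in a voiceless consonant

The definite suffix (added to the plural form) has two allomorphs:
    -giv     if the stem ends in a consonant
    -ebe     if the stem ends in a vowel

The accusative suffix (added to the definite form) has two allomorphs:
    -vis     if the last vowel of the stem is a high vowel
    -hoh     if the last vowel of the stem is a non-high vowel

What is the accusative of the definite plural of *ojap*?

*ojap* — final consonant /p/ (voiceless) → -i → *ojapi*.
Since the final sound of the plural form *ojapi* is /i/ (a vowel), it takes -ebe, giving *ojapiebe*.
Since the last vowel of the definite form *ojapiebe* is /e/ (a non-high vowel), it takes -hoh, giving *ojapiebehoh*.

ojapiebehoh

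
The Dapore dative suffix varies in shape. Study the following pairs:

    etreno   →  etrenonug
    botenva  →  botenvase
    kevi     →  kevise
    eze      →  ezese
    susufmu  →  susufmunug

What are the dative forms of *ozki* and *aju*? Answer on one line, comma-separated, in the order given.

ozkise, ajunug

The alternation tracks the last vowel of the stem — -nug when the last vowel of the stem is a rounded vowel (*etreno*, *susufmu*); -se when the last vowel of the stem is an unrounded vowel (*botenva*, *kevi*, *eze*).
*ozki* — last vowel /i/ (an unrounded vowel) → -se → *ozkise*.
*aju*: last vowel = /u/, a rounded vowel → -nug → *ajunug*.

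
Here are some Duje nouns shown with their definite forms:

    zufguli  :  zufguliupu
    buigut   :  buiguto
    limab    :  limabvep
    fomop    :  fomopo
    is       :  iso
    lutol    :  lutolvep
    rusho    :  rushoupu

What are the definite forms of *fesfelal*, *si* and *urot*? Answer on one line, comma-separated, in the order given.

fesfelalvep, siupu, uroto

Looking at the final sound of each stem: -o when the stem ends in a voiceless consonant (*buigut*, *fomop*, *is*); -vep when the stem ends in a voiced consonant (*limab*, *lutol*); -upu when the stem ends in a vowel (*zufguli*, *rusho*).
Since the final sound of *fesfelal* is /l/ (a voiced consonant), it takes -vep, giving *fesfelalvep*.
The final sound of *si* is /i/, which is a vowel, so the suffix is -upu, giving *siupu*.
*urot* — final sound /t/ (a voiceless consonant) → -o → *uroto*.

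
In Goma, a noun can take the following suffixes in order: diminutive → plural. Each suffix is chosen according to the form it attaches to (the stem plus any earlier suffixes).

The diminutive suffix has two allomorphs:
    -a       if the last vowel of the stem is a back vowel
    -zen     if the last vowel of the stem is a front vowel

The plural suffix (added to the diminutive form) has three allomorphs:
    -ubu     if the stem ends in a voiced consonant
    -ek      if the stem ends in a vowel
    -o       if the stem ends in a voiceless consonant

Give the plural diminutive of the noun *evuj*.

*evuj* — last vowel /u/ (a back vowel) → -a → *evuja*.
The diminutive form *evuja*: final sound = /a/, a vowel → -ek → *evujaek*.

evujaek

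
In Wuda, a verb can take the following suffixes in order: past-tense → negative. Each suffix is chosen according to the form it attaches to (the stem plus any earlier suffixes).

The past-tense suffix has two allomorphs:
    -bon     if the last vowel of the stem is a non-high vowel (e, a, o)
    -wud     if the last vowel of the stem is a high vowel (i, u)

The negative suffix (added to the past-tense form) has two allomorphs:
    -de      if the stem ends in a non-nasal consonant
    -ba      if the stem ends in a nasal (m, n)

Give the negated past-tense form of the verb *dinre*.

*dinre* — last vowel /e/ (a non-high vowel) → -bon → *dinrebon*.
The past-tense form *dinrebon*: final consonant = /n/, a nasal → -ba → *dinrebonba*.

dinrebonba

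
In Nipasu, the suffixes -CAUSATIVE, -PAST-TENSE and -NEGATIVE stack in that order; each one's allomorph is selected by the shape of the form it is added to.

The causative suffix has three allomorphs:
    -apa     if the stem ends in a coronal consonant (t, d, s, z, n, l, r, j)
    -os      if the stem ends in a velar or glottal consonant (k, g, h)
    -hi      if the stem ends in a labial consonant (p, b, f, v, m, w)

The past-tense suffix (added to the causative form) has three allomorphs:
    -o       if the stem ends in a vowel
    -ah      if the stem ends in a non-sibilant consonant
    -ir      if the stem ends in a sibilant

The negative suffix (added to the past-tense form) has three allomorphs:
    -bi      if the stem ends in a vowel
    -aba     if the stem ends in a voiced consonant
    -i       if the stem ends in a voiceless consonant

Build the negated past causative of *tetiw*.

tetiwhiobi

Since the final consonant of *tetiw* is /w/ (labial), it takes -hi, giving *tetiwhi*.
The final sound of the causative form *tetiwhi* is /i/, which is a vowel, so the past-tense suffix is -o, giving *tetiwhio*.
Since the final sound of the past-tense form *tetiwhio* is /o/ (a vowel), it takes -bi, giving *tetiwhiobi*.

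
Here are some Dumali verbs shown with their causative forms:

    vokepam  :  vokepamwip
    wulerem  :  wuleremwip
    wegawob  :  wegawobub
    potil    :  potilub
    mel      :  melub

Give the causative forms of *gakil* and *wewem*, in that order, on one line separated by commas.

The pattern is nasality of the final consonant: -wip when the stem ends in a nasal (*vokepam*, *wulerem*); -ub when the stem ends in a non-nasal consonant (*wegawob*, *potil*, *mel*).
The final consonant of *gakil* is /l/, which is non-nasal, so the suffix is -ub, giving *gakilub*.
The final consonant of *wewem* is /m/, which is a nasal, so the suffix is -wip, giving *wewemwip*.

gakilub, wewemwip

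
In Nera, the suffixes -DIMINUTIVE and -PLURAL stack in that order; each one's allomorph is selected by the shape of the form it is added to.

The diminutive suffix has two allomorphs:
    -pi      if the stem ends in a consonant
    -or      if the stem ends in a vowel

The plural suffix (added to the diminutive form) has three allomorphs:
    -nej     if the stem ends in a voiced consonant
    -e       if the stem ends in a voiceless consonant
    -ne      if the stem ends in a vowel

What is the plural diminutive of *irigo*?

irigoornej

*irigo*: final sound = /o/, a vowel → -or → *irigoor*.
The diminutive form *irigoor*: final sound = /r/, a voiced consonant → -nej → *irigoornej*.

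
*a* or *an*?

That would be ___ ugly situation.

The indefinite article is chosen by the initial *sound* of the following word, not its spelling.
*ugly* begins with the sound /ʌ/ (u pronounced /ʌ/) — a vowel sound.
So the article is *an*: That would be an ugly situation.

an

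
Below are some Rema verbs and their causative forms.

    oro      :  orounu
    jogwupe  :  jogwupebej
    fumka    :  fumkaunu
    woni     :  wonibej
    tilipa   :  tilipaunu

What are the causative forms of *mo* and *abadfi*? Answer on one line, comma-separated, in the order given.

mounu, abadfibej

The suffix is conditioned by the last vowel: -bej when the last vowel of the stem is a front vowel (*jogwupe*, *woni*); -unu when the last vowel of the stem is a back vowel (*oro*, *fumka*, *tilipa*).
*mo*: last vowel = /o/, a back vowel → -unu → *mounu*.
*abadfi* — last vowel /i/ (a front vowel) → -bej → *abadfibej*.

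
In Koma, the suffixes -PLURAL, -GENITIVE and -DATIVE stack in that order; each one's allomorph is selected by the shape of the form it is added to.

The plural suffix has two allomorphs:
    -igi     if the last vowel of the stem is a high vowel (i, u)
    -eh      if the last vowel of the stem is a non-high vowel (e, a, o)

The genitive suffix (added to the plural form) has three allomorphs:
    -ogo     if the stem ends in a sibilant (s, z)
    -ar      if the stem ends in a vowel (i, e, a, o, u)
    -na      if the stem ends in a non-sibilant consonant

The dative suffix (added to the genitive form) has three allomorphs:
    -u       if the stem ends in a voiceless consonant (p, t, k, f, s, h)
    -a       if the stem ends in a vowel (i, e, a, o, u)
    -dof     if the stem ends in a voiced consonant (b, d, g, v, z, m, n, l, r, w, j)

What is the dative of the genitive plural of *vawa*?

Since the last vowel of *vawa* is /a/ (a non-high vowel), it takes -eh, giving *vawaeh*.
The plural form *vawaeh*: final sound = /h/, a non-sibilant consonant → -na → *vawaehna*.
Since the final sound of the genitive form *vawaehna* is /a/ (a vowel), it takes -a, giving *vawaehnaa*.

vawaehnaa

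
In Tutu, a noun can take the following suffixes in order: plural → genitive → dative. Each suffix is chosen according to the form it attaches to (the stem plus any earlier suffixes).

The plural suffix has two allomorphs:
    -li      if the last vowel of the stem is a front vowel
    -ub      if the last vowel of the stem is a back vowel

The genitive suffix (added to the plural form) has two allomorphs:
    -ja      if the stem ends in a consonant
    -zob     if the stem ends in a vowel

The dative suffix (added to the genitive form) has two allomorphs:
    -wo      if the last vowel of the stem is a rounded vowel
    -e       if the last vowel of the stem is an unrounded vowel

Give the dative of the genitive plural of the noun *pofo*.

*pofo* — last vowel /o/ (a back vowel) → -ub → *pofoub*.
Since the final sound of the plural form *pofoub* is /b/ (a consonant), it takes -ja, giving *pofoubja*.
The genitive form *pofoubja* — last vowel /a/ (an unrounded vowel) → -e → *pofoubjae*.

pofoubjae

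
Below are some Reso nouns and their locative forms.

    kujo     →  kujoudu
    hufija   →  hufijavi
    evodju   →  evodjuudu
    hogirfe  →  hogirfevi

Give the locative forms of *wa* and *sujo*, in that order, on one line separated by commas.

The pattern is rounding harmony: -udu when the last vowel of the stem is a rounded vowel (*kujo*, *evodju*); -vi when the last vowel of the stem is an unrounded vowel (*hufija*, *hogirfe*).
Since the last vowel of *wa* is /a/ (an unrounded vowel), it takes -vi, giving *wavi*.
Since the last vowel of *sujo* is /o/ (a rounded vowel), it takes -udu, giving *sujoudu*.

wavi, sujoudu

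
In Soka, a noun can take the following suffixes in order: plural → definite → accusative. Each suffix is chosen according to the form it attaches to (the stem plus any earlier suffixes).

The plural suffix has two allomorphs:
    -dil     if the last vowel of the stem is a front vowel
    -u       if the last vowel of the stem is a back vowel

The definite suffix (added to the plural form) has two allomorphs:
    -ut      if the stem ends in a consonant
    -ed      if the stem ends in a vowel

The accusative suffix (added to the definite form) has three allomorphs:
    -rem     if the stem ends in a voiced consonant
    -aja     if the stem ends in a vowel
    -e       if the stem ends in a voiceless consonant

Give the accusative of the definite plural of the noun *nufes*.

nufesdilute

*nufes* — last vowel /e/ (a front vowel) → -dil → *nufesdil*.
The final sound of the plural form *nufesdil* is /l/, which is a consonant, so the definite suffix is -ut, giving *nufesdilut*.
The definite form *nufesdilut* — final sound /t/ (a voiceless consonant) → -e → *nufesdilute*.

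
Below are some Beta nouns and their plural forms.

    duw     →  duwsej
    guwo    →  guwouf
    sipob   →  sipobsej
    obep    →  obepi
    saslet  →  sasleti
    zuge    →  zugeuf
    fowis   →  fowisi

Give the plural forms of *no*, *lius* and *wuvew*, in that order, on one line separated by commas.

nouf, liusi, wuvewsej

Looking at the final sound of each stem: -i when the stem ends in a voiceless consonant (*obep*, *saslet*, *fowis*); -sej when the stem ends in a voiced consonant (*duw*, *sipob*); -uf when the stem ends in a vowel (*guwo*, *zuge*).
The final sound of *no* is /o/, which is a vowel, so the suffix is -uf, giving *nouf*.
The final sound of *lius* is /s/, which is a voiceless consonant, so the suffix is -i, giving *liusi*.
The final sound of *wuvew* is /w/, which is a voiced consonant, so the suffix is -sej, giving *wuvewsej*.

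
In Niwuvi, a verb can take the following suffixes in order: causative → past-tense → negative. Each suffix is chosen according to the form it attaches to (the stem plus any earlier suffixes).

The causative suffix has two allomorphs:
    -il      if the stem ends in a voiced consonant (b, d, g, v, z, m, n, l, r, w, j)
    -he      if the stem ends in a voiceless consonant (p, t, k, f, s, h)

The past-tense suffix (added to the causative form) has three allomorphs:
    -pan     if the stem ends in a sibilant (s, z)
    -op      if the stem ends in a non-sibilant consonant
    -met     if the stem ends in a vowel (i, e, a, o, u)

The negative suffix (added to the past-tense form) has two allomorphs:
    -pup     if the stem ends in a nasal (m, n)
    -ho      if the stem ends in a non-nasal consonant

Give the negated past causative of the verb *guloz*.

Since the final consonant of *guloz* is /z/ (voiced), it takes -il, giving *gulozil*.
The final sound of the causative form *gulozil* is /l/, which is a non-sibilant consonant, so the past-tense suffix is -op, giving *gulozilop*.
The past-tense form *gulozilop*: final consonant = /p/, non-nasal → -ho → *gulozilopho*.

gulozilopho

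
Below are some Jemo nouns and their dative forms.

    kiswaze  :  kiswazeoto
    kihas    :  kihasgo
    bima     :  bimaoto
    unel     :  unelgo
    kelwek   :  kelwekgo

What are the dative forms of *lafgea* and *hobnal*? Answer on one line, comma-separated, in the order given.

lafgeaoto, hobnalgo

Looking at the final sound of each stem: -go when the stem ends in a consonant (*kihas*, *unel*, *kelwek*); -oto when the stem ends in a vowel (*kiswaze*, *bima*).
The final sound of *lafgea* is /a/, which is a vowel, so the suffix is -oto, giving *lafgeaoto*.
*hobnal*: final sound = /l/, a consonant → -go → *hobnalgo*.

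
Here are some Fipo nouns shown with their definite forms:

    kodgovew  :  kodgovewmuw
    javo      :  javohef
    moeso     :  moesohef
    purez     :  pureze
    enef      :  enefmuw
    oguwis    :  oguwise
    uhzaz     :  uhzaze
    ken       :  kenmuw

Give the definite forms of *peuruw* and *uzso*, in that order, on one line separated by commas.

The alternation tracks the final sound of the stem — -e when the stem ends in a sibilant (*purez*, *oguwis*, *uhzaz*); -muw when the stem ends in a non-sibilant consonant (*kodgovew*, *enef*, *ken*); -hef when the stem ends in a vowel (*javo*, *moeso*).
*peuruw* — final sound /w/ (a non-sibilant consonant) → -muw → *peuruwmuw*.
The final sound of *uzso* is /o/, which is a vowel, so the suffix is -hef, giving *uzsohef*.

peuruwmuw, uzsohef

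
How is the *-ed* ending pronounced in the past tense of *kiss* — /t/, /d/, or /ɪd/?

The stem *kiss* ends in a voiceless consonant other than /t/.
The -ed suffix is realized as /ɪd/ after /t, d/; as /t/ after other voiceless consonants; and as /d/ after other voiced sounds.
So -ed on *kiss* is pronounced /t/.

/t/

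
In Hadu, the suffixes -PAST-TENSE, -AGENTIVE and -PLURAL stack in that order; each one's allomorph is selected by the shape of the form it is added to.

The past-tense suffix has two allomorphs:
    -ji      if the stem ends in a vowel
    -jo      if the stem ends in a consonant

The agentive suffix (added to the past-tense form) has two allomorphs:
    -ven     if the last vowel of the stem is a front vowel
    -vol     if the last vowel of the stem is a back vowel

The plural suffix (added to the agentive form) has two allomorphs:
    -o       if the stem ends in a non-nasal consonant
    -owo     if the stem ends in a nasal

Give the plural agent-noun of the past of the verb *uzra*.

*uzra* — final sound /a/ (a vowel) → -ji → *uzraji*.
Since the last vowel of the past-tense form *uzraji* is /i/ (a front vowel), it takes -ven, giving *uzrajiven*.
The agentive form *uzrajiven* — final consonant /n/ (a nasal) → -owo → *uzrajivenowo*.

uzrajivenowo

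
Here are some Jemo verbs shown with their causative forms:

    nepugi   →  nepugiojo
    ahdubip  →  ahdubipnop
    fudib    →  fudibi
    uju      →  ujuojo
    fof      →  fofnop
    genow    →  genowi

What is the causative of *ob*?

The suffix is conditioned by the final sound: -nop when the stem ends in a voiceless consonant (*ahdubip*, *fof*); -i when the stem ends in a voiced consonant (*fudib*, *genow*); -ojo when the stem ends in a vowel (*nepugi*, *uju*).
The final sound of *ob* is /b/, which is a voiced consonant, so the suffix is -i, giving *obi*.

obi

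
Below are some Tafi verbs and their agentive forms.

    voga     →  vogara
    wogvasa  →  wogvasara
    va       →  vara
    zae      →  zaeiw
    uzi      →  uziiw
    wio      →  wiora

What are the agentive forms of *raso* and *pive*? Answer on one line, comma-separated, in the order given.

rasora, piveiw

The alternation tracks the last vowel of the stem — -iw when the last vowel of the stem is a front vowel (*zae*, *uzi*); -ra when the last vowel of the stem is a back vowel (*voga*, *wogvasa*, *va*, *wio*).
The last vowel of *raso* is /o/, which is a back vowel, so the suffix is -ra, giving *rasora*.
Since the last vowel of *pive* is /e/ (a front vowel), it takes -iw, giving *piveiw*.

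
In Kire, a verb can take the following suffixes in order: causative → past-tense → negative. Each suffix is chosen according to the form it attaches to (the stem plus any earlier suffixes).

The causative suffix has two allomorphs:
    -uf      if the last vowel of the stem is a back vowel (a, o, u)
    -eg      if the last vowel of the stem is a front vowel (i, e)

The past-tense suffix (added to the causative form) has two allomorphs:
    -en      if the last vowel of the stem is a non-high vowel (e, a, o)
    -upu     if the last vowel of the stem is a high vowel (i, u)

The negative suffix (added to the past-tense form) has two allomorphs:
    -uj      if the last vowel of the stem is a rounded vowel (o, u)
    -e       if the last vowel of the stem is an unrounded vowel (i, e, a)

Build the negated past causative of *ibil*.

ibilegene

*ibil*: last vowel = /i/, a front vowel → -eg → *ibileg*.
The causative form *ibileg* — last vowel /e/ (a non-high vowel) → -en → *ibilegen*.
Since the last vowel of the past-tense form *ibilegen* is /e/ (an unrounded vowel), it takes -e, giving *ibilegene*.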